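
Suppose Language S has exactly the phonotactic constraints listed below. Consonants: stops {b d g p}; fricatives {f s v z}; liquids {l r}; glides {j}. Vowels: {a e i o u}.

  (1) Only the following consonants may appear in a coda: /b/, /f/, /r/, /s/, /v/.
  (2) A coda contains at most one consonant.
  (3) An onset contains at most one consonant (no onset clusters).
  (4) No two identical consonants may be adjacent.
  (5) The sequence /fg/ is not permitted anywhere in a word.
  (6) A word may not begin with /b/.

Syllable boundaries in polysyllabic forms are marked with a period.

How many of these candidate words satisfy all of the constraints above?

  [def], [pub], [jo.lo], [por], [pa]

5

[def] — σ1 onset /d/, coda /f/ ok → licit
[pub] — σ1 onset /p/, coda /b/ ok → licit
[jo.lo] — σ1 onset /j/, coda /∅/ ok; σ2 onset /l/, coda /∅/ ok → licit
[por] — σ1 onset /p/, coda /r/ ok → licit
[pa] — σ1 onset /p/, coda /∅/ ok → licit
Licit: [def], [pub], [jo.lo], [por], [pa] → 5.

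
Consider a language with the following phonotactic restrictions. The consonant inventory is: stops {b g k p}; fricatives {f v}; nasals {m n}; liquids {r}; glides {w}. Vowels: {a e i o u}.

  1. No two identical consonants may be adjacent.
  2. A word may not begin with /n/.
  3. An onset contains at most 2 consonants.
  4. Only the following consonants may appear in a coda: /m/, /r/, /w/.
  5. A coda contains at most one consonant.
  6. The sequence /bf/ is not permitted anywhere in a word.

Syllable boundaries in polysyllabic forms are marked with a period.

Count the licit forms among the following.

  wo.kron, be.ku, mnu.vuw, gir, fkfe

3

wo.kron — violates constraint 4: syllable 2 coda contains /n/, which is not a licensed coda consonant → illicit
be.ku — σ1 onset /b/, coda /∅/ ok; σ2 onset /k/, coda /∅/ ok → licit
mnu.vuw — σ1 onset /mn/ (2C), coda /∅/ ok; σ2 onset /v/, coda /w/ ok → licit
gir — σ1 onset /g/, coda /r/ ok → licit
fkfe — violates constraint 3: syllable 1 onset /fkf/ has 3 consonants (> 2) → illicit
Licit: be.ku, mnu.vuw, gir → 3.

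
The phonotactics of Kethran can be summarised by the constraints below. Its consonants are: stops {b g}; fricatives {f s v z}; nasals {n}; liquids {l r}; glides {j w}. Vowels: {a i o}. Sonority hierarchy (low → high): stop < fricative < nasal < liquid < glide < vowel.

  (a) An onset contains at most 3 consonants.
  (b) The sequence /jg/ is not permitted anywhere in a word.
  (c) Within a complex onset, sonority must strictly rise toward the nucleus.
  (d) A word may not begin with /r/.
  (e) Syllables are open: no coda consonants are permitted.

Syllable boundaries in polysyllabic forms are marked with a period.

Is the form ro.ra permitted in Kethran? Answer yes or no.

ro.ra — violates constraint (d): word begins with /r/ → not permitted

no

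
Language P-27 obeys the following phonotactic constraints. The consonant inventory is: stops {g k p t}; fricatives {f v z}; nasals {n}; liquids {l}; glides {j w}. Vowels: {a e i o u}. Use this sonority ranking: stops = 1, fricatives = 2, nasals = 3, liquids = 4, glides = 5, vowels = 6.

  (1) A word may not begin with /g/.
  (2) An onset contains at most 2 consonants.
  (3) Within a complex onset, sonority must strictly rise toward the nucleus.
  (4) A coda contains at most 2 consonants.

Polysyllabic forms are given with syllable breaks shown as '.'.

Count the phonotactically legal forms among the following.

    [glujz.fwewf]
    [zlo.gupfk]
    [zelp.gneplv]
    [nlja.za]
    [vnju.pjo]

0

[glujz.fwewf] — violates constraint 1: word begins with /g/ → phonotactically illegal
[zlo.gupfk] — violates constraint 4: syllable 2 coda /pfk/ has 3 consonants (> 2) → phonotactically illegal
[zelp.gneplv] — violates constraint 4: syllable 2 coda /plv/ has 3 consonants (> 2) → phonotactically illegal
[nlja.za] — violates constraint 2: syllable 1 onset /nlj/ has 3 consonants (> 2) → phonotactically illegal
[vnju.pjo] — violates constraint 2: syllable 1 onset /vnj/ has 3 consonants (> 2) → phonotactically illegal
No form is phonotactically legal → 0.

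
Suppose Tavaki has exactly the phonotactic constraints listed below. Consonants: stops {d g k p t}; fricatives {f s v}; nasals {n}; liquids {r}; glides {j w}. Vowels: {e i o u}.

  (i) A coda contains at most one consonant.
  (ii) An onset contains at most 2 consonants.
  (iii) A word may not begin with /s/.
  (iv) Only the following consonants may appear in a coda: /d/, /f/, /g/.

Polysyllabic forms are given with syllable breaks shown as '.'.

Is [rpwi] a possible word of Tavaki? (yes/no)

[rpwi] — violates constraint (ii): syllable 1 onset /rpw/ has 3 consonants (> 2) → phonotactically illegal

no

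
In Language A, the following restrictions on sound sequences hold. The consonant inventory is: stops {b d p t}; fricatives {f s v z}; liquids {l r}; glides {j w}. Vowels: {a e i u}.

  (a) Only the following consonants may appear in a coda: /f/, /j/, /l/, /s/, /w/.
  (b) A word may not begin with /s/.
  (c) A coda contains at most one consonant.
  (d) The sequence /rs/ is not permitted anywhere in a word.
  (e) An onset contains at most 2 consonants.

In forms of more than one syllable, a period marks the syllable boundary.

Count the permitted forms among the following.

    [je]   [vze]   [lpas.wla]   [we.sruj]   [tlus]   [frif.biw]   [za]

[je] — σ1 onset /j/, coda /∅/ ok → permitted
[vze] — σ1 onset /vz/ (2C), coda /∅/ ok → permitted
[lpas.wla] — σ1 onset /lp/ (2C), coda /s/ ok; σ2 onset /wl/ (2C), coda /∅/ ok → permitted
[we.sruj] — σ1 onset /w/, coda /∅/ ok; σ2 onset /sr/ (2C), coda /j/ ok → permitted
[tlus] — σ1 onset /tl/ (2C), coda /s/ ok → permitted
[frif.biw] — σ1 onset /fr/ (2C), coda /f/ ok; σ2 onset /b/, coda /w/ ok → permitted
[za] — σ1 onset /z/, coda /∅/ ok → permitted
Permitted: [je], [vze], [lpas.wla], [we.sruj], [tlus], [frif.biw], [za] → 7.

7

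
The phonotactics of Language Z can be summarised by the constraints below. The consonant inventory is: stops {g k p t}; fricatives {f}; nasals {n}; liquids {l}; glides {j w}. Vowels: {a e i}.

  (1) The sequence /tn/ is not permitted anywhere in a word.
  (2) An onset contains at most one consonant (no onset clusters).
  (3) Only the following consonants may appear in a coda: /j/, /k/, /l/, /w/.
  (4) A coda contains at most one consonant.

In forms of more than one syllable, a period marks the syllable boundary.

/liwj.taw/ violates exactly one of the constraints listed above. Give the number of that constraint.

/liwj.taw/: syllable 1 coda /wj/ has 2 consonants (> 1).
This is a violation of constraint 4: "A coda contains at most one consonant."
The remaining constraints (1, 2, 3) are satisfied.

4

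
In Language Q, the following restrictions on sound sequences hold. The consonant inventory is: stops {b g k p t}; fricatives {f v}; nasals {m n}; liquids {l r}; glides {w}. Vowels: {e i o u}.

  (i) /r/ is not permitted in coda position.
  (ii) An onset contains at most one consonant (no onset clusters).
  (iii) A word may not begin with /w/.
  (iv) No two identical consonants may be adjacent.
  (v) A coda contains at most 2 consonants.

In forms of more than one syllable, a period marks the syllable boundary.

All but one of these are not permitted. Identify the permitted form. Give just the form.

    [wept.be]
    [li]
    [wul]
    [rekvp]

[wept.be] — violates constraint (iii): word begins with /w/ → not permitted
[li] — σ1 onset /l/, coda /∅/ ok → permitted
[wul] — violates constraint (iii): word begins with /w/ → not permitted
[rekvp] — violates constraint (v): syllable 1 coda /kvp/ has 3 consonants (> 2) → not permitted

[li]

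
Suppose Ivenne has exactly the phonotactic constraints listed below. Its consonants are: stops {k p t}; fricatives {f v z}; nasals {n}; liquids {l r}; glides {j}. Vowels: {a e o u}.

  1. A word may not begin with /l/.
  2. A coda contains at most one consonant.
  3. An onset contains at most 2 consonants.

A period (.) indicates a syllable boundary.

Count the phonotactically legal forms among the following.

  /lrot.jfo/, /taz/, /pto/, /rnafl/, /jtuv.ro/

3

/lrot.jfo/ — violates constraint 1: word begins with /l/ → phonotactically illegal
/taz/ — σ1 onset /t/, coda /z/ ok → phonotactically legal
/pto/ — σ1 onset /pt/ (2C), coda /∅/ ok → phonotactically legal
/rnafl/ — violates constraint 2: syllable 1 coda /fl/ has 2 consonants (> 1) → phonotactically illegal
/jtuv.ro/ — σ1 onset /jt/ (2C), coda /v/ ok; σ2 onset /r/, coda /∅/ ok → phonotactically legal
Phonotactically legal: /taz/, /pto/, /jtuv.ro/ → 3.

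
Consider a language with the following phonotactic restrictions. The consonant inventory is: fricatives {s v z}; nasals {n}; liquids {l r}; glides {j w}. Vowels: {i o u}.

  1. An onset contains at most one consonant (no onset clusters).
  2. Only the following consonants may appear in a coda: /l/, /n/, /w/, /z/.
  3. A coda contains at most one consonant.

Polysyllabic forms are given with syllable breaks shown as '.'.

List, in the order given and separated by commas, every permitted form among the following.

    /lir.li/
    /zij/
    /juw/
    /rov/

/juw/

/lir.li/ — violates constraint 2: syllable 1 coda contains /r/, which is not a licensed coda consonant → not permitted
/zij/ — violates constraint 2: syllable 1 coda contains /j/, which is not a licensed coda consonant → not permitted
/juw/ — σ1 onset /j/, coda /w/ ok → permitted
/rov/ — violates constraint 2: syllable 1 coda contains /v/, which is not a licensed coda consonant → not permitted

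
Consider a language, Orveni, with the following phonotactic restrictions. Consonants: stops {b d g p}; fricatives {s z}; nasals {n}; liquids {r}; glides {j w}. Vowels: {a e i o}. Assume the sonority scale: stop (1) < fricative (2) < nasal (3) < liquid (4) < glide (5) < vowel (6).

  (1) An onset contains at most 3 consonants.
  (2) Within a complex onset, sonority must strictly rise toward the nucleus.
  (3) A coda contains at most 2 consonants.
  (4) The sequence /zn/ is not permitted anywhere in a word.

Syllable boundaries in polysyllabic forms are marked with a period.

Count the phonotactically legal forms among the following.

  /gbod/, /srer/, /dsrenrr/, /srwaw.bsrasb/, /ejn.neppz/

/gbod/ — violates constraint 2: syllable 1 onset /gb/: /g/ (stop, 1) → /b/ (stop, 1) does not rise → phonotactically illegal
/srer/ — σ1 onset /sr/ (2→4 rises), coda /r/ ok → phonotactically legal
/dsrenrr/ — violates constraint 3: syllable 1 coda /nrr/ has 3 consonants (> 2) → phonotactically illegal
/srwaw.bsrasb/ — σ1 onset /srw/ (2→4→5 rises), coda /w/ ok; σ2 onset /bsr/ (1→2→4 rises), coda /sb/ (2C) ok → phonotactically legal
/ejn.neppz/ — violates constraint 3: syllable 2 coda /ppz/ has 3 consonants (> 2) → phonotactically illegal
Phonotactically legal: /srer/, /srwaw.bsrasb/ → 2.

2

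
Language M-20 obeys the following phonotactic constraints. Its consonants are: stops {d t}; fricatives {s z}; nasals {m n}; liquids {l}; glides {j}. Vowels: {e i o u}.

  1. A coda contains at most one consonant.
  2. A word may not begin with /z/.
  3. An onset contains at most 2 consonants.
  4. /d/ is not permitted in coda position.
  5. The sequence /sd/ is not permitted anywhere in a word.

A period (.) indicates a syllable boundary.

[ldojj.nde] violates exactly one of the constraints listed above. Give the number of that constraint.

1

[ldojj.nde]: syllable 1 coda /jj/ has 2 consonants (> 1).
This is a violation of constraint 1: "A coda contains at most one consonant."
The remaining constraints (2, 3, 4, 5) are satisfied.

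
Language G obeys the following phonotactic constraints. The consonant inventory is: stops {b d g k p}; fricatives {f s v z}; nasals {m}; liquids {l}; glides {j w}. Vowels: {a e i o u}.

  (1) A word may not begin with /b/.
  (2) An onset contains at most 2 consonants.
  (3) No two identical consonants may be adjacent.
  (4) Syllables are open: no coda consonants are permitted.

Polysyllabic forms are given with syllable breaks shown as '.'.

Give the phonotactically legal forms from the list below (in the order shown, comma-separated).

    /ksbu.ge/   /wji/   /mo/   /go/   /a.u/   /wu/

/ksbu.ge/ — violates constraint 2: syllable 1 onset /ksb/ has 3 consonants (> 2) → phonotactically illegal
/wji/ — σ1 onset /wj/ (2C), coda /∅/ ok → phonotactically legal
/mo/ — σ1 onset /m/, coda /∅/ ok → phonotactically legal
/go/ — σ1 onset /g/, coda /∅/ ok → phonotactically legal
/a.u/ — σ1 onset /∅/, coda /∅/ ok; σ2 onset /∅/, coda /∅/ ok → phonotactically legal
/wu/ — σ1 onset /w/, coda /∅/ ok → phonotactically legal

/wji/, /mo/, /go/, /a.u/, /wu/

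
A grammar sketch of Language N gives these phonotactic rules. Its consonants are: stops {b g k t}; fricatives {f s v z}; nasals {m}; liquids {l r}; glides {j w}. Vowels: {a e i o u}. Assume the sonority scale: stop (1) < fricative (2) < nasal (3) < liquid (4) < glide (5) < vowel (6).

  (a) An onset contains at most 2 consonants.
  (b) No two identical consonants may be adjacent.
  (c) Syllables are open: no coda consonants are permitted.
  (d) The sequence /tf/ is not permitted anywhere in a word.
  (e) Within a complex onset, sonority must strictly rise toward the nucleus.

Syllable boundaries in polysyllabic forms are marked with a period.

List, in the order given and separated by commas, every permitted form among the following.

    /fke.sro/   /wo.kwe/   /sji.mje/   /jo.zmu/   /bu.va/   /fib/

/fke.sro/ — violates constraint (e): syllable 1 onset /fk/: /f/ (fricative, 2) → /k/ (stop, 1) does not rise → not permitted
/wo.kwe/ — σ1 onset /w/, coda /∅/ ok; σ2 onset /kw/ (1→5 rises), coda /∅/ ok → permitted
/sji.mje/ — σ1 onset /sj/ (2→5 rises), coda /∅/ ok; σ2 onset /mj/ (3→5 rises), coda /∅/ ok → permitted
/jo.zmu/ — σ1 onset /j/, coda /∅/ ok; σ2 onset /zm/ (2→3 rises), coda /∅/ ok → permitted
/bu.va/ — σ1 onset /b/, coda /∅/ ok; σ2 onset /v/, coda /∅/ ok → permitted
/fib/ — violates constraint (c): syllable 1 coda /b/ has 1 consonant (> 0) → not permitted

/wo.kwe/, /sji.mje/, /jo.zmu/, /bu.va/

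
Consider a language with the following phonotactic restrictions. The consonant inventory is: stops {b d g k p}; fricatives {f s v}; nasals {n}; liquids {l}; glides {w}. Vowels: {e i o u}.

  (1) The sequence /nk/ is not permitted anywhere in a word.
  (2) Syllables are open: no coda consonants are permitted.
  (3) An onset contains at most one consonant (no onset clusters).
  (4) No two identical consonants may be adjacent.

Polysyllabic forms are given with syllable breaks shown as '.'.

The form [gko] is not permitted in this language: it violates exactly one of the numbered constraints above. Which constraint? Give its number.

3

[gko]: syllable 1 onset /gk/ has 2 consonants (> 1).
This is a violation of constraint 3: "An onset contains at most one consonant (no onset clusters)."
The remaining constraints (1, 2, 4) are satisfied.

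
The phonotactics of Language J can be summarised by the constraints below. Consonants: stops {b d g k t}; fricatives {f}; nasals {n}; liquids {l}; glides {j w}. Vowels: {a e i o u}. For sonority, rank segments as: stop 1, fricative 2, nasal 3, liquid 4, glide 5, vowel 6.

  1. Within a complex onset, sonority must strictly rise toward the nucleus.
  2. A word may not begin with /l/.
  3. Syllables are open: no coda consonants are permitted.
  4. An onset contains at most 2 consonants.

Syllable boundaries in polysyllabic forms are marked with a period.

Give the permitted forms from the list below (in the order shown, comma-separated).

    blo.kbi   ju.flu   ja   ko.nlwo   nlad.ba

ju.flu, ja

blo.kbi — violates constraint 1: syllable 2 onset /kb/: /k/ (stop, 1) → /b/ (stop, 1) does not rise → not permitted
ju.flu — σ1 onset /j/, coda /∅/ ok; σ2 onset /fl/ (2→4 rises), coda /∅/ ok → permitted
ja — σ1 onset /j/, coda /∅/ ok → permitted
ko.nlwo — violates constraint 4: syllable 2 onset /nlw/ has 3 consonants (> 2) → not permitted
nlad.ba — violates constraint 3: syllable 1 coda /d/ has 1 consonant (> 0) → not permitted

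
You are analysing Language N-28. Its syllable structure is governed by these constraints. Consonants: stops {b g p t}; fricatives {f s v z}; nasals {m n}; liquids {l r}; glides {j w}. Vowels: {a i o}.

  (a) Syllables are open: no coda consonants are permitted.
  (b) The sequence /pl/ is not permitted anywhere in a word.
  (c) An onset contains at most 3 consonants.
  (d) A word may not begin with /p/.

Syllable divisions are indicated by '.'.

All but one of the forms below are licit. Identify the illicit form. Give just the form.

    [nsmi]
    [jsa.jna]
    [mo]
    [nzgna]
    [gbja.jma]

[nsmi] — σ1 onset /nsm/ (3C), coda /∅/ ok → licit
[jsa.jna] — σ1 onset /js/ (2C), coda /∅/ ok; σ2 onset /jn/ (2C), coda /∅/ ok → licit
[mo] — σ1 onset /m/, coda /∅/ ok → licit
[nzgna] — violates constraint (c): syllable 1 onset /nzgn/ has 4 consonants (> 3) → illicit
[gbja.jma] — σ1 onset /gbj/ (3C), coda /∅/ ok; σ2 onset /jm/ (2C), coda /∅/ ok → licit

[nzgna]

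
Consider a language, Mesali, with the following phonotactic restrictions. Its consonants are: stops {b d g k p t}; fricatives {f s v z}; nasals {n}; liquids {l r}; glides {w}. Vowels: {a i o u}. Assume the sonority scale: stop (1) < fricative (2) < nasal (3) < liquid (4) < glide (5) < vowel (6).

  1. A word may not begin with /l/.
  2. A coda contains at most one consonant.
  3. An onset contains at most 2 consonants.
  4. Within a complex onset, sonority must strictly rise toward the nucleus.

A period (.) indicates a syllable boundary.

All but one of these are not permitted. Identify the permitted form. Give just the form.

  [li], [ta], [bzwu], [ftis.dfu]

[ta]

[li] — violates constraint 1: word begins with /l/ → not permitted
[ta] — σ1 onset /t/, coda /∅/ ok → permitted
[bzwu] — violates constraint 3: syllable 1 onset /bzw/ has 3 consonants (> 2) → not permitted
[ftis.dfu] — violates constraint 4: syllable 1 onset /ft/: /f/ (fricative, 2) → /t/ (stop, 1) does not rise → not permitted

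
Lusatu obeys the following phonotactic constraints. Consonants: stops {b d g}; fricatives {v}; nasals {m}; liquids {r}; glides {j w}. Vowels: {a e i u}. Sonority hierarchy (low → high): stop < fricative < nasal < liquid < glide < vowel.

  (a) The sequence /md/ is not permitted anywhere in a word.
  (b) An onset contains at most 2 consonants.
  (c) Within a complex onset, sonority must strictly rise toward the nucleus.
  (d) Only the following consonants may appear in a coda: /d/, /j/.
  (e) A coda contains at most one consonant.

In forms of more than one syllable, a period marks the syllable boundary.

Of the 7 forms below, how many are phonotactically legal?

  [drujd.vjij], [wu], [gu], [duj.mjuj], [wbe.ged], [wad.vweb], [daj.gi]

[drujd.vjij] — violates constraint (e): syllable 1 coda /jd/ has 2 consonants (> 1) → phonotactically illegal
[wu] — σ1 onset /w/, coda /∅/ ok → phonotactically legal
[gu] — σ1 onset /g/, coda /∅/ ok → phonotactically legal
[duj.mjuj] — σ1 onset /d/, coda /j/ ok; σ2 onset /mj/ (3→5 rises), coda /j/ ok → phonotactically legal
[wbe.ged] — violates constraint (c): syllable 1 onset /wb/: /w/ (glide, 5) → /b/ (stop, 1) does not rise → phonotactically illegal
[wad.vweb] — violates constraint (d): syllable 2 coda contains /b/, which is not a licensed coda consonant → phonotactically illegal
[daj.gi] — σ1 onset /d/, coda /j/ ok; σ2 onset /g/, coda /∅/ ok → phonotactically legal
Phonotactically legal: [wu], [gu], [duj.mjuj], [daj.gi] → 4.

4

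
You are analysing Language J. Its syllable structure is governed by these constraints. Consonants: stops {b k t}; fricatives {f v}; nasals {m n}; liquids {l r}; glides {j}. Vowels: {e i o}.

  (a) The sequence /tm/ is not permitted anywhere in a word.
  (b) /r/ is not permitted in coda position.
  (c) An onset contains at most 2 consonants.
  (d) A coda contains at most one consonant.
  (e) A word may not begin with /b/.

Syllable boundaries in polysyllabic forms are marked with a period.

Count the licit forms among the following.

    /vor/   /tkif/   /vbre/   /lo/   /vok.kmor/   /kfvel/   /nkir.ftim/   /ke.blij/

3

/vor/ — violates constraint (b): syllable 1 coda contains /r/ → illicit
/tkif/ — σ1 onset /tk/ (2C), coda /f/ ok → licit
/vbre/ — violates constraint (c): syllable 1 onset /vbr/ has 3 consonants (> 2) → illicit
/lo/ — σ1 onset /l/, coda /∅/ ok → licit
/vok.kmor/ — violates constraint (b): syllable 2 coda contains /r/ → illicit
/kfvel/ — violates constraint (c): syllable 1 onset /kfv/ has 3 consonants (> 2) → illicit
/nkir.ftim/ — violates constraint (b): syllable 1 coda contains /r/ → illicit
/ke.blij/ — σ1 onset /k/, coda /∅/ ok; σ2 onset /bl/ (2C), coda /j/ ok → licit
Licit: /tkif/, /lo/, /ke.blij/ → 3.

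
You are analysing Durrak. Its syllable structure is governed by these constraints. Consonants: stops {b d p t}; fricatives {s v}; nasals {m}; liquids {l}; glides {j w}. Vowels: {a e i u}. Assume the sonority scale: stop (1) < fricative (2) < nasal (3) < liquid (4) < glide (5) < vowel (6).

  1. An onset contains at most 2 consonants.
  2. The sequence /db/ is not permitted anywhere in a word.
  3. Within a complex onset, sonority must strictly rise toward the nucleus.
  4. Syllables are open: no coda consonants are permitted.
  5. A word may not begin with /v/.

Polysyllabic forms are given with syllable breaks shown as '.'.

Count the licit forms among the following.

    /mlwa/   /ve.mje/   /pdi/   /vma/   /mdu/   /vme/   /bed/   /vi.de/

/mlwa/ — violates constraint 1: syllable 1 onset /mlw/ has 3 consonants (> 2) → illicit
/ve.mje/ — violates constraint 5: word begins with /v/ → illicit
/pdi/ — violates constraint 3: syllable 1 onset /pd/: /p/ (stop, 1) → /d/ (stop, 1) does not rise → illicit
/vma/ — violates constraint 5: word begins with /v/ → illicit
/mdu/ — violates constraint 3: syllable 1 onset /md/: /m/ (nasal, 3) → /d/ (stop, 1) does not rise → illicit
/vme/ — violates constraint 5: word begins with /v/ → illicit
/bed/ — violates constraint 4: syllable 1 coda /d/ has 1 consonant (> 0) → illicit
/vi.de/ — violates constraint 5: word begins with /v/ → illicit
No form is licit → 0.

0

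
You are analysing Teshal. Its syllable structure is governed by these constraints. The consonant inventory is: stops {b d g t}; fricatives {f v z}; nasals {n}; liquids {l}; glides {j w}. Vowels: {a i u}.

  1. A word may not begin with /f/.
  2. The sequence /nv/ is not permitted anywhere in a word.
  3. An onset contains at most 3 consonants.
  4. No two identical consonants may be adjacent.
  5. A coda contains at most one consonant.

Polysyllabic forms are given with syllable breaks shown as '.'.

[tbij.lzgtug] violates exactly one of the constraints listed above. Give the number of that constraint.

[tbij.lzgtug]: syllable 2 onset /lzgt/ has 4 consonants (> 3).
This is a violation of constraint 3: "An onset contains at most 3 consonants."
The remaining constraints (1, 2, 4, 5) are satisfied.

3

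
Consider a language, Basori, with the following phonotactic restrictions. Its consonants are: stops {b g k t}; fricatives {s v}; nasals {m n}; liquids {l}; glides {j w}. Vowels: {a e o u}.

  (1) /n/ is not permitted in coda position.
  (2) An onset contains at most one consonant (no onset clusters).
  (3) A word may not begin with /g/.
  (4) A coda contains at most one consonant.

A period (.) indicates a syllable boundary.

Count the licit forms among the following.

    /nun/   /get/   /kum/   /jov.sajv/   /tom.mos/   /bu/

/nun/ — violates constraint 1: syllable 1 coda contains /n/ → illicit
/get/ — violates constraint 3: word begins with /g/ → illicit
/kum/ — σ1 onset /k/, coda /m/ ok → licit
/jov.sajv/ — violates constraint 4: syllable 2 coda /jv/ has 2 consonants (> 1) → illicit
/tom.mos/ — σ1 onset /t/, coda /m/ ok; σ2 onset /m/, coda /s/ ok → licit
/bu/ — σ1 onset /b/, coda /∅/ ok → licit
Licit: /kum/, /tom.mos/, /bu/ → 3.

3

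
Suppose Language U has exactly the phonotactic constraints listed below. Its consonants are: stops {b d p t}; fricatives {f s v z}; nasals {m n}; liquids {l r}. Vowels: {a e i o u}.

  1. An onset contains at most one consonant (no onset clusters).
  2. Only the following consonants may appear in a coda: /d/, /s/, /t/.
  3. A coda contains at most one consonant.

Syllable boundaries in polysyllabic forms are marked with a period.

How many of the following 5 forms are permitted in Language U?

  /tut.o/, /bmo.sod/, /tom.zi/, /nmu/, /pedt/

/tut.o/ — σ1 onset /t/, coda /t/ ok; σ2 onset /∅/, coda /∅/ ok → permitted
/bmo.sod/ — violates constraint 1: syllable 1 onset /bm/ has 2 consonants (> 1) → not permitted
/tom.zi/ — violates constraint 2: syllable 1 coda contains /m/, which is not a licensed coda consonant → not permitted
/nmu/ — violates constraint 1: syllable 1 onset /nm/ has 2 consonants (> 1) → not permitted
/pedt/ — violates constraint 3: syllable 1 coda /dt/ has 2 consonants (> 1) → not permitted
Permitted: /tut.o/ → 1.

1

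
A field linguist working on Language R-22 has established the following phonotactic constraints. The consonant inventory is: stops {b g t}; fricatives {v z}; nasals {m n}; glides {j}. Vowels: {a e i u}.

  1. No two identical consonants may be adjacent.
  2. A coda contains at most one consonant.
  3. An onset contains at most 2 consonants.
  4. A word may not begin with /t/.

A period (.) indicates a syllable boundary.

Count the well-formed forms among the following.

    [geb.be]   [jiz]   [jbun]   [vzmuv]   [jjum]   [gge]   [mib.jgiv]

[geb.be] — violates constraint 1: adjacent identical consonants /bb/ → ill-formed
[jiz] — σ1 onset /j/, coda /z/ ok → well-formed
[jbun] — σ1 onset /jb/ (2C), coda /n/ ok → well-formed
[vzmuv] — violates constraint 3: syllable 1 onset /vzm/ has 3 consonants (> 2) → ill-formed
[jjum] — violates constraint 1: adjacent identical consonants /jj/ → ill-formed
[gge] — violates constraint 1: adjacent identical consonants /gg/ → ill-formed
[mib.jgiv] — σ1 onset /m/, coda /b/ ok; σ2 onset /jg/ (2C), coda /v/ ok → well-formed
Well-formed: [jiz], [jbun], [mib.jgiv] → 3.

3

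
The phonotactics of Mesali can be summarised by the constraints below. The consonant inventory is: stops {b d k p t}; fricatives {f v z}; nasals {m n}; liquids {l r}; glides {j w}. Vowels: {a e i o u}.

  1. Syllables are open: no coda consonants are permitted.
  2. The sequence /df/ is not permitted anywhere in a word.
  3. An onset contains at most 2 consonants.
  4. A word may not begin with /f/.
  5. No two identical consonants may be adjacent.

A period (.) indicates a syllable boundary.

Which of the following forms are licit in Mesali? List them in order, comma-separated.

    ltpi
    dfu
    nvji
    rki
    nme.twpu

ltpi — violates constraint 3: syllable 1 onset /ltp/ has 3 consonants (> 2) → illicit
dfu — violates constraint 2: contains banned sequence /df/ → illicit
nvji — violates constraint 3: syllable 1 onset /nvj/ has 3 consonants (> 2) → illicit
rki — σ1 onset /rk/ (2C), coda /∅/ ok → licit
nme.twpu — violates constraint 3: syllable 2 onset /twp/ has 3 consonants (> 2) → illicit

rki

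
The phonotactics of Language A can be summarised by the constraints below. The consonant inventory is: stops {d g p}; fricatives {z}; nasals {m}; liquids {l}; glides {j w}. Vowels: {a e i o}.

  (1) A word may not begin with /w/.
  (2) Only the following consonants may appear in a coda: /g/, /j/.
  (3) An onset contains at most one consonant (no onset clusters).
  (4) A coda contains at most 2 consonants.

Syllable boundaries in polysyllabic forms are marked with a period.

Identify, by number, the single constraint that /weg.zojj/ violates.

1

/weg.zojj/: word begins with /w/.
This is a violation of constraint 1: "A word may not begin with /w/."
The remaining constraints (2, 3, 4) are satisfied.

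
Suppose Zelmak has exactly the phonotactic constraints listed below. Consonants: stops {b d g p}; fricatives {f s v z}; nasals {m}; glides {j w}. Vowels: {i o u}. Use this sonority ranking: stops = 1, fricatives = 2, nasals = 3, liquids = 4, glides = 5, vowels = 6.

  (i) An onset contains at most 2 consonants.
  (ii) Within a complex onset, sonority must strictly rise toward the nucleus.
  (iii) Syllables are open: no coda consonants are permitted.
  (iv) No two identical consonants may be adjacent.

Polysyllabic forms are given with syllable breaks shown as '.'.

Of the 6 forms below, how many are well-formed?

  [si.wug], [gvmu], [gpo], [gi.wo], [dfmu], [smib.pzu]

[si.wug] — violates constraint (iii): syllable 2 coda /g/ has 1 consonant (> 0) → ill-formed
[gvmu] — violates constraint (i): syllable 1 onset /gvm/ has 3 consonants (> 2) → ill-formed
[gpo] — violates constraint (ii): syllable 1 onset /gp/: /g/ (stop, 1) → /p/ (stop, 1) does not rise → ill-formed
[gi.wo] — σ1 onset /g/, coda /∅/ ok; σ2 onset /w/, coda /∅/ ok → well-formed
[dfmu] — violates constraint (i): syllable 1 onset /dfm/ has 3 consonants (> 2) → ill-formed
[smib.pzu] — violates constraint (iii): syllable 1 coda /b/ has 1 consonant (> 0) → ill-formed
Well-formed: [gi.wo] → 1.

1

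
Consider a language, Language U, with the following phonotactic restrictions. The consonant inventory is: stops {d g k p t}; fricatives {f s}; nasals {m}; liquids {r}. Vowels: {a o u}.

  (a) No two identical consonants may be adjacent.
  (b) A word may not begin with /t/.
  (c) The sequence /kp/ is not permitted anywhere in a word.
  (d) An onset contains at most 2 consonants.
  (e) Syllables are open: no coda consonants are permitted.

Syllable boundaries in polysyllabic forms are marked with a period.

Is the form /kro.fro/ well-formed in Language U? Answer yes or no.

/kro.fro/ — σ1 onset /kr/ (2C), coda /∅/ ok; σ2 onset /fr/ (2C), coda /∅/ ok → well-formed

yes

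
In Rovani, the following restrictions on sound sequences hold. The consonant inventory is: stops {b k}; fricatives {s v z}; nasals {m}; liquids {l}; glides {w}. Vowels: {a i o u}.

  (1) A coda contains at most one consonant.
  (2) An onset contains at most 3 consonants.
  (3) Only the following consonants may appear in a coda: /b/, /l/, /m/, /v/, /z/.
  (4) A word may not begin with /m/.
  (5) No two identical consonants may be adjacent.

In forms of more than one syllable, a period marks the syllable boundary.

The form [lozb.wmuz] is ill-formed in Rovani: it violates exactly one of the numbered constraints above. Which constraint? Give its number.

1

[lozb.wmuz]: syllable 1 coda /zb/ has 2 consonants (> 1).
This is a violation of constraint 1: "A coda contains at most one consonant."
The remaining constraints (2, 3, 4, 5) are satisfied.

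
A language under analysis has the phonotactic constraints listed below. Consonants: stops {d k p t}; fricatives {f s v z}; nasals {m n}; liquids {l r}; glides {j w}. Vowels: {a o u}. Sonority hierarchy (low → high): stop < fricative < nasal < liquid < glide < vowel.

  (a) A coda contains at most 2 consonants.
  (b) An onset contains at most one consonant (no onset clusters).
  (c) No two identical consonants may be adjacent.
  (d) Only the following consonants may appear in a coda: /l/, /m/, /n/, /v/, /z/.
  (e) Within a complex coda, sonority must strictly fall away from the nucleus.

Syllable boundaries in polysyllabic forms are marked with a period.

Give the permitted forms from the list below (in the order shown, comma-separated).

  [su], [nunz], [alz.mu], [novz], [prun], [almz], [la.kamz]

[su] — σ1 onset /s/, coda /∅/ ok → permitted
[nunz] — σ1 onset /n/, coda /nz/ (3→2 falls) ok → permitted
[alz.mu] — σ1 onset /∅/, coda /lz/ (4→2 falls) ok; σ2 onset /m/, coda /∅/ ok → permitted
[novz] — violates constraint (e): syllable 1 coda /vz/: /v/ (fricative, 2) → /z/ (fricative, 2) does not fall → not permitted
[prun] — violates constraint (b): syllable 1 onset /pr/ has 2 consonants (> 1) → not permitted
[almz] — violates constraint (a): syllable 1 coda /lmz/ has 3 consonants (> 2) → not permitted
[la.kamz] — σ1 onset /l/, coda /∅/ ok; σ2 onset /k/, coda /mz/ (3→2 falls) ok → permitted

[su], [nunz], [alz.mu], [la.kamz]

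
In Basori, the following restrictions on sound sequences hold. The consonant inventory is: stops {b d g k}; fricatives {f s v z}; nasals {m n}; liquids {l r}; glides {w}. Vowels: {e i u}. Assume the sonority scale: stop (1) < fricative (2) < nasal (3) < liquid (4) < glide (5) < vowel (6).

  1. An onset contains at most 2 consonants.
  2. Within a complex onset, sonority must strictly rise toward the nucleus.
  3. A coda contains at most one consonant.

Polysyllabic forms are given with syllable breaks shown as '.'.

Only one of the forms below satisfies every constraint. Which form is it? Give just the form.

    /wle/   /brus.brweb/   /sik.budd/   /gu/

/gu/

/wle/ — violates constraint 2: syllable 1 onset /wl/: /w/ (glide, 5) → /l/ (liquid, 4) does not rise → ill-formed
/brus.brweb/ — violates constraint 1: syllable 2 onset /brw/ has 3 consonants (> 2) → ill-formed
/sik.budd/ — violates constraint 3: syllable 2 coda /dd/ has 2 consonants (> 1) → ill-formed
/gu/ — σ1 onset /g/, coda /∅/ ok → well-formed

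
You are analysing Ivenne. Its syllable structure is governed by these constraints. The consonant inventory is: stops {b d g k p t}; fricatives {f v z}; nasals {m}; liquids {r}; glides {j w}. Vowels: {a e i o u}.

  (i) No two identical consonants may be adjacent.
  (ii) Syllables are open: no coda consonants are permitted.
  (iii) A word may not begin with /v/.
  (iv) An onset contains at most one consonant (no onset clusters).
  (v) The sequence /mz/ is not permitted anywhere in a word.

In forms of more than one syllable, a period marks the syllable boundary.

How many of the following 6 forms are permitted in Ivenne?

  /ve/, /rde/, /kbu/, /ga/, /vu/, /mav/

1

/ve/ — violates constraint (iii): word begins with /v/ → not permitted
/rde/ — violates constraint (iv): syllable 1 onset /rd/ has 2 consonants (> 1) → not permitted
/kbu/ — violates constraint (iv): syllable 1 onset /kb/ has 2 consonants (> 1) → not permitted
/ga/ — σ1 onset /g/, coda /∅/ ok → permitted
/vu/ — violates constraint (iii): word begins with /v/ → not permitted
/mav/ — violates constraint (ii): syllable 1 coda /v/ has 1 consonant (> 0) → not permitted
Permitted: /ga/ → 1.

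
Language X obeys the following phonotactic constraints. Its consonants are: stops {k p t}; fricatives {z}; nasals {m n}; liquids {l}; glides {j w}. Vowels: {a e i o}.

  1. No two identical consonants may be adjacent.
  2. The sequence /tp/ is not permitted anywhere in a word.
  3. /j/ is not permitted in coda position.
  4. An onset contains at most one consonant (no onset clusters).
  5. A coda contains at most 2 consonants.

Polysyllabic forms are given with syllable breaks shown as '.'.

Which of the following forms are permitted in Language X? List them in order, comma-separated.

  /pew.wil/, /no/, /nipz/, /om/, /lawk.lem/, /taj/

/pew.wil/ — violates constraint 1: adjacent identical consonants /ww/ → not permitted
/no/ — σ1 onset /n/, coda /∅/ ok → permitted
/nipz/ — σ1 onset /n/, coda /pz/ (2C) ok → permitted
/om/ — σ1 onset /∅/, coda /m/ ok → permitted
/lawk.lem/ — σ1 onset /l/, coda /wk/ (2C) ok; σ2 onset /l/, coda /m/ ok → permitted
/taj/ — violates constraint 3: syllable 1 coda contains /j/ → not permitted

/no/, /nipz/, /om/, /lawk.lem/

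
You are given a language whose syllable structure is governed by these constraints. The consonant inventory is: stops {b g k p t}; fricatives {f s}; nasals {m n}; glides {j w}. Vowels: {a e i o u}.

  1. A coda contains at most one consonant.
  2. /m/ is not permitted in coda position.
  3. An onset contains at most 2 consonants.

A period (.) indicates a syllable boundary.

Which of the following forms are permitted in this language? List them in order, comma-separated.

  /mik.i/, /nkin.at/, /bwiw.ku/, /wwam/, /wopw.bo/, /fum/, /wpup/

/mik.i/ — σ1 onset /m/, coda /k/ ok; σ2 onset /∅/, coda /∅/ ok → permitted
/nkin.at/ — σ1 onset /nk/ (2C), coda /n/ ok; σ2 onset /∅/, coda /t/ ok → permitted
/bwiw.ku/ — σ1 onset /bw/ (2C), coda /w/ ok; σ2 onset /k/, coda /∅/ ok → permitted
/wwam/ — violates constraint 2: syllable 1 coda contains /m/ → not permitted
/wopw.bo/ — violates constraint 1: syllable 1 coda /pw/ has 2 consonants (> 1) → not permitted
/fum/ — violates constraint 2: syllable 1 coda contains /m/ → not permitted
/wpup/ — σ1 onset /wp/ (2C), coda /p/ ok → permitted

/mik.i/, /nkin.at/, /bwiw.ku/, /wpup/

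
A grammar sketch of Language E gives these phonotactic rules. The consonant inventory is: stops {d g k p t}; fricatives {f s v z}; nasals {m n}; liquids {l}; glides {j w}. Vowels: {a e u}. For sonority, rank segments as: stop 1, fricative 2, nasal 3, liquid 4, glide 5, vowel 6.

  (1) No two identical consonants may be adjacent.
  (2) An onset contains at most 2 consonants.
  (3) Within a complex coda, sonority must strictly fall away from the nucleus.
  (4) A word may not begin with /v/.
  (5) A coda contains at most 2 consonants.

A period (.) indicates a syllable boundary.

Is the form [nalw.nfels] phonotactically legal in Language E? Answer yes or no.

[nalw.nfels] — violates constraint 3: syllable 1 coda /lw/: /l/ (liquid, 4) → /w/ (glide, 5) does not fall → phonotactically illegal

no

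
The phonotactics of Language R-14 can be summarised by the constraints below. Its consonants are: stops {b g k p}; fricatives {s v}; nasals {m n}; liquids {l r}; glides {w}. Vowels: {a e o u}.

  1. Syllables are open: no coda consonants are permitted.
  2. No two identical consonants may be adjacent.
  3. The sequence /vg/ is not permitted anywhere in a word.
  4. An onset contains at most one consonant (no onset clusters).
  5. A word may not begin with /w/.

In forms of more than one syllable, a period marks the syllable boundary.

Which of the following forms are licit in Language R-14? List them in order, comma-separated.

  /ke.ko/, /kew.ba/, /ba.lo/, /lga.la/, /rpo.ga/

/ke.ko/, /ba.lo/

/ke.ko/ — σ1 onset /k/, coda /∅/ ok; σ2 onset /k/, coda /∅/ ok → licit
/kew.ba/ — violates constraint 1: syllable 1 coda /w/ has 1 consonant (> 0) → illicit
/ba.lo/ — σ1 onset /b/, coda /∅/ ok; σ2 onset /l/, coda /∅/ ok → licit
/lga.la/ — violates constraint 4: syllable 1 onset /lg/ has 2 consonants (> 1) → illicit
/rpo.ga/ — violates constraint 4: syllable 1 onset /rp/ has 2 consonants (> 1) → illicit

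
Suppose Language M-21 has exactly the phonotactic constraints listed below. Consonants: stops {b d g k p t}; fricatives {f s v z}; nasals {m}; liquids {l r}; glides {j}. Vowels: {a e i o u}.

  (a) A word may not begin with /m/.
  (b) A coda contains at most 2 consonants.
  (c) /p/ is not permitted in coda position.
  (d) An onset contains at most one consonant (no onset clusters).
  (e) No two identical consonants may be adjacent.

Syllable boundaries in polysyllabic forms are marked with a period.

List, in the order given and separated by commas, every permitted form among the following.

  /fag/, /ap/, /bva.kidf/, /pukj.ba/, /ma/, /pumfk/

/fag/ — σ1 onset /f/, coda /g/ ok → permitted
/ap/ — violates constraint (c): syllable 1 coda contains /p/ → not permitted
/bva.kidf/ — violates constraint (d): syllable 1 onset /bv/ has 2 consonants (> 1) → not permitted
/pukj.ba/ — σ1 onset /p/, coda /kj/ (2C) ok; σ2 onset /b/, coda /∅/ ok → permitted
/ma/ — violates constraint (a): word begins with /m/ → not permitted
/pumfk/ — violates constraint (b): syllable 1 coda /mfk/ has 3 consonants (> 2) → not permitted

/fag/, /pukj.ba/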